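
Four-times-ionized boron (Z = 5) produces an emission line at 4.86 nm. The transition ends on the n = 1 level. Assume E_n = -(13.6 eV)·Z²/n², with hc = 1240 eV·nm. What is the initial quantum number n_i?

The photon energy is ΔE = hc/λ = 1240 / 4.86 = 255.1 eV.
With Z = 5, ΔE = 340.0 × (1/n_f² − 1/n_i²), so 1/n_f² − 1/n_i² = 0.7504.
With n_f = 1: 1/n_i² = 1/1 − 0.7504 = 0.2496, so n_i ≈ 2.00.

n_i = 2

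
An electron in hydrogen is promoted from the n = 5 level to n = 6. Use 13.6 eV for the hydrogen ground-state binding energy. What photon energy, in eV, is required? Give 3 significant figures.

0.166 eV

E_6 = −13.60/36 = −0.3778 eV and E_5 = −13.60/25 = −0.5440 eV.
The photon energy is |E_6 − E_5| = 0.166 eV.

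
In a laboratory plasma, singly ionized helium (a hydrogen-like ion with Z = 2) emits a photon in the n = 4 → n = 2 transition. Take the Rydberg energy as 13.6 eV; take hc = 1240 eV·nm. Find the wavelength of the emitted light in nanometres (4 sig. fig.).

For Z = 2 the level energies scale as Z², so the effective Rydberg energy is 13.6 × 4 = 54.40 eV.
ΔE = 54.40 × (1/2² − 1/4²) = 54.40 × 0.1875 = 10.20 eV.
λ = hc/ΔE = 1240 / 10.20 = 121.6 nm.

121.6 nm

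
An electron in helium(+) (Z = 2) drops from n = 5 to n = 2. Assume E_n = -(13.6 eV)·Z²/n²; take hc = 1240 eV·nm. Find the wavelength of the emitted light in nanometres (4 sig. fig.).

108.5 nm

For Z = 2 the level energies scale as Z², so the effective Rydberg energy is 13.6 × 4 = 54.40 eV.
ΔE = 54.40 × (1/2² − 1/5²) = 54.40 × 0.2100 = 11.42 eV.
λ = hc/ΔE = 1240 / 11.42 = 108.5 nm.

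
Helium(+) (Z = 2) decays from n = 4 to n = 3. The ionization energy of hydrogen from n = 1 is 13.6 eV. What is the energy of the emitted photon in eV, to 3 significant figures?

The Bohr energies scale as Z², so for Z = 2: E_n = −54.40/n² eV.
E_4 = −54.40/16 = −3.400 eV and E_3 = −54.40/9 = −6.044 eV.
The photon energy is |E_4 − E_3| = 2.64 eV.

2.64 eV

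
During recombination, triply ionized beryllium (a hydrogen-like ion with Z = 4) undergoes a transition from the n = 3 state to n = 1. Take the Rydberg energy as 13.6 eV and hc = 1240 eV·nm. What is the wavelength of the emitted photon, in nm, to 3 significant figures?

For Z = 4 the level energies scale as Z², so the effective Rydberg energy is 13.6 × 16 = 217.6 eV.
ΔE = 217.6 × (1/1² − 1/3²) = 217.6 × 0.8889 = 193.4 eV.
λ = hc/ΔE = 1240 / 193.4 = 6.41 nm.

6.41 nm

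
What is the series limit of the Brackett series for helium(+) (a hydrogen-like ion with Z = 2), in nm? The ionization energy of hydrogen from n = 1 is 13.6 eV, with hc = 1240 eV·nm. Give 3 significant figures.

The Brackett series has lower level n_f = 4; the series limit corresponds to n_i → ∞.
ΔE_max = 13.6 × 4 / 4² = 3.400 eV.
λ_min = 1240 / 3.400 = 365 nm.

365 nm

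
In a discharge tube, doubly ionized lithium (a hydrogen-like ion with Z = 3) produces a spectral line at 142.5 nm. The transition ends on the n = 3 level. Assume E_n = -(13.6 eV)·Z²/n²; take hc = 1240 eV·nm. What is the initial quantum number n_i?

n_i = 5

The photon energy is ΔE = hc/λ = 1240 / 142.5 = 8.702 eV.
With Z = 3, ΔE = 122.4 × (1/n_f² − 1/n_i²), so 1/n_f² − 1/n_i² = 0.07109.
With n_f = 3: 1/n_i² = 1/9 − 0.07109 = 0.04002, so n_i ≈ 5.00.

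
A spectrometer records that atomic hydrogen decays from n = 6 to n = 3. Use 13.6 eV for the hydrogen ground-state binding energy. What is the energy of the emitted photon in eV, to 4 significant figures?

1.133 eV

E_6 = −13.60/36 = −0.3778 eV and E_3 = −13.60/9 = −1.511 eV.
The photon energy is |E_6 − E_3| = 1.133 eV.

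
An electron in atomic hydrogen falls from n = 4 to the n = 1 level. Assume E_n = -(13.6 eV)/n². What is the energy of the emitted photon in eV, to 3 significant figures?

12.8 eV

E_4 = −13.60/16 = −0.8500 eV and E_1 = −13.60/1 = −13.60 eV.
The photon energy is |E_4 − E_1| = 12.8 eV.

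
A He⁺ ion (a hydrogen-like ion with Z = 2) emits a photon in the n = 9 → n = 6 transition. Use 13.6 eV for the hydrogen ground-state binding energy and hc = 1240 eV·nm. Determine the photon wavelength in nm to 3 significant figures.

For Z = 2 the level energies scale as Z², so the effective Rydberg energy is 13.6 × 4 = 54.40 eV.
ΔE = 54.40 × (1/6² − 1/9²) = 54.40 × 0.01543 = 0.8395 eV.
λ = hc/ΔE = 1240 / 0.8395 = 1480 nm.

1480 nm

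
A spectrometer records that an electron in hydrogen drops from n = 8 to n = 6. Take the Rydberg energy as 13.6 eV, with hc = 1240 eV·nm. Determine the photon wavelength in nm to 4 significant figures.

7503 nm

ΔE = 13.60 × (1/6² − 1/8²) = 13.60 × 0.01215 = 0.1653 eV.
λ = hc/ΔE = 1240 / 0.1653 = 7503 nm.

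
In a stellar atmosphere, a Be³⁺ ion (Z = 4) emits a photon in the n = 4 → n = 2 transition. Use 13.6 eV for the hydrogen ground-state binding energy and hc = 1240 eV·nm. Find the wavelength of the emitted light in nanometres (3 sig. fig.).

For Z = 4 the level energies scale as Z², so the effective Rydberg energy is 13.6 × 16 = 217.6 eV.
ΔE = 217.6 × (1/2² − 1/4²) = 217.6 × 0.1875 = 40.80 eV.
λ = hc/ΔE = 1240 / 40.80 = 30.4 nm.

30.4 nm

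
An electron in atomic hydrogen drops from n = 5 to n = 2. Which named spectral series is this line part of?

Balmer

The series is set by the lower level: n_f = 2 is the Balmer series.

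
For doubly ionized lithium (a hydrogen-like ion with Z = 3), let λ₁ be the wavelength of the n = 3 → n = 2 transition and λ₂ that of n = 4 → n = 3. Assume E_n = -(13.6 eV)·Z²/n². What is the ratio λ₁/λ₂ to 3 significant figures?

λ ∝ 1/ΔE ∝ 1/(1/n_f² − 1/n_i²), and the Z² and hc factors cancel in the ratio.
λ₁/λ₂ = (1/3² − 1/4²)/(1/2² − 1/3²) = 0.04861/0.1389 = 0.350.

0.350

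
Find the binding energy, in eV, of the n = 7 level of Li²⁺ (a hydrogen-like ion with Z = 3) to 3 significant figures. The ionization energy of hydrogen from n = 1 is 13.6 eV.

E_n = −13.6 Z²/n² = −122.4/n² eV for Z = 3.
E_7 = −122.4/49 = −2.50 eV, so ionization (to E = 0) requires 2.50 eV.

2.50 eV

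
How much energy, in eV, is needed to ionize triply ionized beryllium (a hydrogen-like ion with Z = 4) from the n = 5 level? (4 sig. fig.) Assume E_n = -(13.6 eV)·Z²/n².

E_n = −13.6 Z²/n² = −217.6/n² eV for Z = 4.
E_5 = −217.6/25 = −8.704 eV, so ionization (to E = 0) requires 8.704 eV.

8.704 eV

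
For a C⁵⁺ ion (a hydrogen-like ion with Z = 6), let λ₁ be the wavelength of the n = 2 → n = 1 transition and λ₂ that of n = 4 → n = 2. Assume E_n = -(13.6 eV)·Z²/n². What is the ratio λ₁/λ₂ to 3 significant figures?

λ ∝ 1/ΔE ∝ 1/(1/n_f² − 1/n_i²), and the Z² and hc factors cancel in the ratio.
λ₁/λ₂ = (1/2² − 1/4²)/(1/1² − 1/2²) = 0.1875/0.7500 = 0.250.

0.250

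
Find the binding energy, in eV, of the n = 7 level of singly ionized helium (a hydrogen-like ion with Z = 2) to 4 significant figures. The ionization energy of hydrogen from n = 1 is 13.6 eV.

1.110 eV

E_n = −13.6 Z²/n² = −54.40/n² eV for Z = 2.
E_7 = −54.40/49 = −1.110 eV, so ionization (to E = 0) requires 1.110 eV.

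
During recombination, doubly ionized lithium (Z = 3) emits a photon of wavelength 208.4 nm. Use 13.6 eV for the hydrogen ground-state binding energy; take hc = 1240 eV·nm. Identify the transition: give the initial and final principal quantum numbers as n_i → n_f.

n_i = 4, n_f = 3

The photon energy is ΔE = hc/λ = 1240 / 208.4 = 5.950 eV.
With Z = 3, ΔE = 122.4 × (1/n_f² − 1/n_i²), so 1/n_f² − 1/n_i² = 0.04861.
Trying n_f = 3 gives 1/n_i² = 0.06250, i.e. n_i ≈ 4; this pair matches.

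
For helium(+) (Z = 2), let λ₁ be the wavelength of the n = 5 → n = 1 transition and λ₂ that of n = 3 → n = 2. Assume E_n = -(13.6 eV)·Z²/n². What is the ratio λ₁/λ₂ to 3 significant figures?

λ ∝ 1/ΔE ∝ 1/(1/n_f² − 1/n_i²), and the Z² and hc factors cancel in the ratio.
λ₁/λ₂ = (1/2² − 1/3²)/(1/1² − 1/5²) = 0.1389/0.9600 = 0.145.

0.145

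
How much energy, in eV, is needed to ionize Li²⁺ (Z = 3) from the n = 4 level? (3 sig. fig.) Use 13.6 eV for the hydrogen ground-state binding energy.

7.65 eV

E_n = −13.6 Z²/n² = −122.4/n² eV for Z = 3.
E_4 = −122.4/16 = −7.65 eV, so ionization (to E = 0) requires 7.65 eV.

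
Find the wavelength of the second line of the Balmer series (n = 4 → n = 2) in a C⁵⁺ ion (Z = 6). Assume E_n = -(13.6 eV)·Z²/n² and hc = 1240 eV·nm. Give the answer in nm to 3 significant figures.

13.5 nm

The Balmer series terminates on n_f = 2; the second line has n_i = 2+2 = 4.
ΔE = 489.6 × (1/2² − 1/4²) = 91.80 eV.
λ = 1240 / 91.80 = 13.5 nm.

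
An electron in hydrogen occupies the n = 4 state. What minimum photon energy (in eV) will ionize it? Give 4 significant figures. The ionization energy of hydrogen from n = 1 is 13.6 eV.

E_4 = −13.60/16 = −0.8500 eV, so ionization (to E = 0) requires 0.8500 eV.

0.8500 eV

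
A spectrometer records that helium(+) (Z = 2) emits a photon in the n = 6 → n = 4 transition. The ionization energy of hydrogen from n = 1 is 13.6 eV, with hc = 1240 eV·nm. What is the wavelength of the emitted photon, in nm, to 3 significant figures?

656 nm

For Z = 2 the level energies scale as Z², so the effective Rydberg energy is 13.6 × 4 = 54.40 eV.
ΔE = 54.40 × (1/4² − 1/6²) = 54.40 × 0.03472 = 1.889 eV.
λ = hc/ΔE = 1240 / 1.889 = 656 nm.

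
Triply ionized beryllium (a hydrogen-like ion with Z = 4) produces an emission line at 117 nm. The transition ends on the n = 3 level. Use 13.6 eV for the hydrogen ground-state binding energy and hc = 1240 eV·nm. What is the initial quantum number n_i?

n_i = 4

The photon energy is ΔE = hc/λ = 1240 / 117 = 10.60 eV.
With Z = 4, ΔE = 217.6 × (1/n_f² − 1/n_i²), so 1/n_f² − 1/n_i² = 0.04871.
With n_f = 3: 1/n_i² = 1/9 − 0.04871 = 0.06241, so n_i ≈ 4.00.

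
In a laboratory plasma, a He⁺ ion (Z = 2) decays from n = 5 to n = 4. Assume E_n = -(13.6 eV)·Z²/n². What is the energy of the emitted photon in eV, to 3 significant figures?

The Bohr energies scale as Z², so for Z = 2: E_n = −54.40/n² eV.
E_5 = −54.40/25 = −2.176 eV and E_4 = −54.40/16 = −3.400 eV.
The photon energy is |E_5 − E_4| = 1.22 eV.

1.22 eV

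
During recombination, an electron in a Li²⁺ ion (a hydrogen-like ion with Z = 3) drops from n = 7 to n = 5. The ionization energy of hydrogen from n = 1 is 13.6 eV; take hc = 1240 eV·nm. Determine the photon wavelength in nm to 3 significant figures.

517 nm

For Z = 3 the level energies scale as Z², so the effective Rydberg energy is 13.6 × 9 = 122.4 eV.
ΔE = 122.4 × (1/5² − 1/7²) = 122.4 × 0.01959 = 2.398 eV.
λ = hc/ΔE = 1240 / 2.398 = 517 nm.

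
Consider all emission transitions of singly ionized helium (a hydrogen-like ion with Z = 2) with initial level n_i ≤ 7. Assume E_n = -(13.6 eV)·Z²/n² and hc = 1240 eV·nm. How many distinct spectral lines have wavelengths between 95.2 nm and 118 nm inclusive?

Enumerate all n_i → n_f pairs with 1 ≤ n_f < n_i ≤ 7 and compute λ = 1240 / [13.6·4·(1/n_f² − 1/n_i²)].
Lines falling in [95.2, 118] nm: 7→2 (99.28 nm), 6→2 (102.6 nm), 5→2 (108.5 nm).

3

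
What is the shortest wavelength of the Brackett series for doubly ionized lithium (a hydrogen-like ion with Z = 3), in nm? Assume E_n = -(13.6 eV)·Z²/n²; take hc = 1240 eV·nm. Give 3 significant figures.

The Brackett series has lower level n_f = 4; the series limit corresponds to n_i → ∞.
ΔE_max = 13.6 × 9 / 4² = 7.650 eV.
λ_min = 1240 / 7.650 = 162 nm.

162 nm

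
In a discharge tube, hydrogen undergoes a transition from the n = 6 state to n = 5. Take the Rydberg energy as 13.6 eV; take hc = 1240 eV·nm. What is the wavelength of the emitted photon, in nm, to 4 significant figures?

ΔE = 13.60 × (1/5² − 1/6²) = 13.60 × 0.01222 = 0.1662 eV.
λ = hc/ΔE = 1240 / 0.1662 = 7460 nm.
This line belongs to the Pfund series.

7460 nm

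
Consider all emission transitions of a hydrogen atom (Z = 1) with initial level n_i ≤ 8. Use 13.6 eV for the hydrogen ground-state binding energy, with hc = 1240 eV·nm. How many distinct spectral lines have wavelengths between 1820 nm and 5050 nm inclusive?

7

Enumerate all n_i → n_f pairs with 1 ≤ n_f < n_i ≤ 8 and compute λ = 1240 / [13.6·1·(1/n_f² − 1/n_i²)].
Lines falling in [1820, 5050] nm: 4→3 (1876 nm), 8→4 (1945 nm), 7→4 (2166 nm), 6→4 (2626 nm), 8→5 (3741 nm), 5→4 (4052 nm), 7→5 (4654 nm).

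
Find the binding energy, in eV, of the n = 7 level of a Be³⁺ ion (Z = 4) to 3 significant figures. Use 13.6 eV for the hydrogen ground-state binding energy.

E_n = −13.6 Z²/n² = −217.6/n² eV for Z = 4.
E_7 = −217.6/49 = −4.44 eV, so ionization (to E = 0) requires 4.44 eV.

4.44 eV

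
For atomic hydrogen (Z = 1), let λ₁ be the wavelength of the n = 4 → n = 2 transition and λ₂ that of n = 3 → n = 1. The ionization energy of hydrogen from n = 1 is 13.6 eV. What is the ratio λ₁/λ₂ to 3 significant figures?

4.74

λ ∝ 1/ΔE ∝ 1/(1/n_f² − 1/n_i²), and the Z² and hc factors cancel in the ratio.
λ₁/λ₂ = (1/1² − 1/3²)/(1/2² − 1/4²) = 0.8889/0.1875 = 4.74.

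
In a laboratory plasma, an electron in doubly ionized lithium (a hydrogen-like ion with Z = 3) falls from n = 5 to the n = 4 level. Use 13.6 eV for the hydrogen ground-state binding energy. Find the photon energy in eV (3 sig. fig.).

The Bohr energies scale as Z², so for Z = 3: E_n = −122.4/n² eV.
E_5 = −122.4/25 = −4.896 eV and E_4 = −122.4/16 = −7.650 eV.
The photon energy is |E_5 − E_4| = 2.75 eV.

2.75 eV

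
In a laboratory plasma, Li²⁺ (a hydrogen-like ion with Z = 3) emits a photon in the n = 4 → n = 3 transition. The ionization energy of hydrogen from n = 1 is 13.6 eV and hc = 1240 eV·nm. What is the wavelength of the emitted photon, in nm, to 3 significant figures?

208 nm

For Z = 3 the level energies scale as Z², so the effective Rydberg energy is 13.6 × 9 = 122.4 eV.
ΔE = 122.4 × (1/3² − 1/4²) = 122.4 × 0.04861 = 5.950 eV.
λ = hc/ΔE = 1240 / 5.950 = 208 nm.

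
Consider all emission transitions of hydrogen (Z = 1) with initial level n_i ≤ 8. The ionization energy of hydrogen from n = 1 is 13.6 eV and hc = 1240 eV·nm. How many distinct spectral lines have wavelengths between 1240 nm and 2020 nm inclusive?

Enumerate all n_i → n_f pairs with 1 ≤ n_f < n_i ≤ 8 and compute λ = 1240 / [13.6·1·(1/n_f² − 1/n_i²)].
Lines falling in [1240, 2020] nm: 5→3 (1282 nm), 4→3 (1876 nm), 8→4 (1945 nm).

3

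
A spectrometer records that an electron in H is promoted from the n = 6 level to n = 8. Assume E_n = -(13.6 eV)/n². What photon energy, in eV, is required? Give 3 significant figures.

0.165 eV

E_8 = −13.60/64 = −0.2125 eV and E_6 = −13.60/36 = −0.3778 eV.
The photon energy is |E_8 − E_6| = 0.165 eV.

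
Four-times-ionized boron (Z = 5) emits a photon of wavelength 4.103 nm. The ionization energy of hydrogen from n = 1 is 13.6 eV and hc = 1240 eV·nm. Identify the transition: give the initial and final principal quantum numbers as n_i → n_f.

n_i = 3, n_f = 1

The photon energy is ΔE = hc/λ = 1240 / 4.103 = 302.2 eV.
With Z = 5, ΔE = 340.0 × (1/n_f² − 1/n_i²), so 1/n_f² − 1/n_i² = 0.8889.
Trying n_f = 1 gives 1/n_i² = 0.1111, i.e. n_i ≈ 3; this pair matches.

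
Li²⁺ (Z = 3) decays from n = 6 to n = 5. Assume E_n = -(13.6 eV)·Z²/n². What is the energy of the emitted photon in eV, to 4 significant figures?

The Bohr energies scale as Z², so for Z = 3: E_n = −122.4/n² eV.
E_6 = −122.4/36 = −3.400 eV and E_5 = −122.4/25 = −4.896 eV.
The photon energy is |E_6 − E_5| = 1.496 eV.

1.496 eV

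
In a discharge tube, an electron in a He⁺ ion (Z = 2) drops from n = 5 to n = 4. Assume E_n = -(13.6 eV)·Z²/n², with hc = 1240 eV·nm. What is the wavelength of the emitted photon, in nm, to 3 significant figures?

For Z = 2 the level energies scale as Z², so the effective Rydberg energy is 13.6 × 4 = 54.40 eV.
ΔE = 54.40 × (1/4² − 1/5²) = 54.40 × 0.02250 = 1.224 eV.
λ = hc/ΔE = 1240 / 1.224 = 1010 nm.

1010 nm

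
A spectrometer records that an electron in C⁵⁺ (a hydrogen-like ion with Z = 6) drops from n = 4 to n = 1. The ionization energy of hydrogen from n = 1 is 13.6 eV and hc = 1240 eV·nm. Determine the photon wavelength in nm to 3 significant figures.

2.70 nm

For Z = 6 the level energies scale as Z², so the effective Rydberg energy is 13.6 × 36 = 489.6 eV.
ΔE = 489.6 × (1/1² − 1/4²) = 489.6 × 0.9375 = 459.0 eV.
λ = hc/ΔE = 1240 / 459.0 = 2.70 nm.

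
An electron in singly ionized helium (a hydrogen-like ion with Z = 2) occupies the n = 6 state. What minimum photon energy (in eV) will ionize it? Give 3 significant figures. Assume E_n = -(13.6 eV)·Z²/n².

1.51 eV

E_n = −13.6 Z²/n² = −54.40/n² eV for Z = 2.
E_6 = −54.40/36 = −1.51 eV, so ionization (to E = 0) requires 1.51 eV.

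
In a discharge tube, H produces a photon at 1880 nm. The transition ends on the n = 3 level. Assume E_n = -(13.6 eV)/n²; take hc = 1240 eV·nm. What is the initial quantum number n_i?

The photon energy is ΔE = hc/λ = 1240 / 1880 = 0.6596 eV.
With Z = 1, ΔE = 13.60 × (1/n_f² − 1/n_i²), so 1/n_f² − 1/n_i² = 0.04850.
With n_f = 3: 1/n_i² = 1/9 − 0.04850 = 0.06261, so n_i ≈ 4.00.

n_i = 4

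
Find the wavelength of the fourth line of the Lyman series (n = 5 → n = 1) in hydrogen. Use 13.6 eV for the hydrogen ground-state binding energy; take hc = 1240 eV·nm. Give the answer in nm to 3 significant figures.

The Lyman series terminates on n_f = 1; the fourth line has n_i = 1+4 = 5.
ΔE = 13.60 × (1/1² − 1/5²) = 13.06 eV.
λ = 1240 / 13.06 = 95.0 nm.

95.0 nm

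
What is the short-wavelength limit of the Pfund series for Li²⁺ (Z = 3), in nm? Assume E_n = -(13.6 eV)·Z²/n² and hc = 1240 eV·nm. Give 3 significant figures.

The Pfund series has lower level n_f = 5; the series limit corresponds to n_i → ∞.
ΔE_max = 13.6 × 9 / 5² = 4.896 eV.
λ_min = 1240 / 4.896 = 253 nm.

253 nm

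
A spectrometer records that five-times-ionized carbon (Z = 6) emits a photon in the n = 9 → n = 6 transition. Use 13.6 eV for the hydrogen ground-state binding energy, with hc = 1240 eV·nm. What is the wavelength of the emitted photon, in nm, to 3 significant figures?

164 nm

For Z = 6 the level energies scale as Z², so the effective Rydberg energy is 13.6 × 36 = 489.6 eV.
ΔE = 489.6 × (1/6² − 1/9²) = 489.6 × 0.01543 = 7.556 eV.
λ = hc/ΔE = 1240 / 7.556 = 164 nm.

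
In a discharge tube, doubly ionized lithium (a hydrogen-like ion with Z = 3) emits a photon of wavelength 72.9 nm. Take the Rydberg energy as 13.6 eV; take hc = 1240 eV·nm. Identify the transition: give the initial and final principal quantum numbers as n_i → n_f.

n_i = 3, n_f = 2

The photon energy is ΔE = hc/λ = 1240 / 72.9 = 17.01 eV.
With Z = 3, ΔE = 122.4 × (1/n_f² − 1/n_i²), so 1/n_f² − 1/n_i² = 0.1390.
Trying n_f = 2 gives 1/n_i² = 0.1110, i.e. n_i ≈ 3; this pair matches.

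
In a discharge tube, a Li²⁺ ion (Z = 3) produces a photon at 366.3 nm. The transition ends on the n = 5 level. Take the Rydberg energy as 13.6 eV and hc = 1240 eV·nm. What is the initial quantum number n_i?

n_i = 9

The photon energy is ΔE = hc/λ = 1240 / 366.3 = 3.385 eV.
With Z = 3, ΔE = 122.4 × (1/n_f² − 1/n_i²), so 1/n_f² − 1/n_i² = 0.02766.
With n_f = 5: 1/n_i² = 1/25 − 0.02766 = 0.01234, so n_i ≈ 9.00.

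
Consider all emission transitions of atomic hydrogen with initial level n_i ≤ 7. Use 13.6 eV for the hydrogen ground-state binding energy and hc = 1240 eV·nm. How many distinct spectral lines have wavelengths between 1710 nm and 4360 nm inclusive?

Enumerate all n_i → n_f pairs with 1 ≤ n_f < n_i ≤ 7 and compute λ = 1240 / [13.6·1·(1/n_f² − 1/n_i²)].
Lines falling in [1710, 4360] nm: 4→3 (1876 nm), 7→4 (2166 nm), 6→4 (2626 nm), 5→4 (4052 nm).

4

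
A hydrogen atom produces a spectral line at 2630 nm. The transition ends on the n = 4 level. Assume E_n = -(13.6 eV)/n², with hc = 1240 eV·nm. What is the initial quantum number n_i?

n_i = 6

The photon energy is ΔE = hc/λ = 1240 / 2630 = 0.4715 eV.
With Z = 1, ΔE = 13.60 × (1/n_f² − 1/n_i²), so 1/n_f² − 1/n_i² = 0.03467.
With n_f = 4: 1/n_i² = 1/16 − 0.03467 = 0.02783, so n_i ≈ 5.99.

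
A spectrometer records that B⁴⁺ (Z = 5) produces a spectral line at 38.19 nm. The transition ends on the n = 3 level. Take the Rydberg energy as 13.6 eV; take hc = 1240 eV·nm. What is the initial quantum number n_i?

n_i = 8

The photon energy is ΔE = hc/λ = 1240 / 38.19 = 32.47 eV.
With Z = 5, ΔE = 340.0 × (1/n_f² − 1/n_i²), so 1/n_f² − 1/n_i² = 0.09550.
With n_f = 3: 1/n_i² = 1/9 − 0.09550 = 0.01561, so n_i ≈ 8.00.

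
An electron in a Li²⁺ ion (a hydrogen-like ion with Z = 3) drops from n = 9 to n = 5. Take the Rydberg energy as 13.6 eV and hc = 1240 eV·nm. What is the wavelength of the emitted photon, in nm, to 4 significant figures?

For Z = 3 the level energies scale as Z², so the effective Rydberg energy is 13.6 × 9 = 122.4 eV.
ΔE = 122.4 × (1/5² − 1/9²) = 122.4 × 0.02765 = 3.385 eV.
λ = hc/ΔE = 1240 / 3.385 = 366.3 nm.

366.3 nm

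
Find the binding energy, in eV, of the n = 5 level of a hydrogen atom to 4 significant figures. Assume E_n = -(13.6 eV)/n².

0.5440 eV

E_5 = −13.60/25 = −0.5440 eV, so ionization (to E = 0) requires 0.5440 eV.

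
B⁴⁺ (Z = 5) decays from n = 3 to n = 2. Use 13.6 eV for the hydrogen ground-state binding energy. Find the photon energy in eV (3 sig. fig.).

47.2 eV

The Bohr energies scale as Z², so for Z = 5: E_n = −340.0/n² eV.
E_3 = −340.0/9 = −37.78 eV and E_2 = −340.0/4 = −85.00 eV.
The photon energy is |E_3 − E_2| = 47.2 eV.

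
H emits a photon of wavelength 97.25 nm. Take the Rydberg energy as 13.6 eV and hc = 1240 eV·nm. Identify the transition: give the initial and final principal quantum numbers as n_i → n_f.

n_i = 4, n_f = 1

The photon energy is ΔE = hc/λ = 1240 / 97.25 = 12.75 eV.
With Z = 1, ΔE = 13.60 × (1/n_f² − 1/n_i²), so 1/n_f² − 1/n_i² = 0.9375.
Trying n_f = 1 gives 1/n_i² = 0.06245, i.e. n_i ≈ 4; this pair matches.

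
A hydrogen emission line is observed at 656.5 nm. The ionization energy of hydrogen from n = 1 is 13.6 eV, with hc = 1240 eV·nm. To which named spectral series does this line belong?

Balmer

ΔE = 1240/656.5 = 1.889 eV.
This matches 13.6 × (1/2² − 1/3²), so n_f = 2: the Balmer series.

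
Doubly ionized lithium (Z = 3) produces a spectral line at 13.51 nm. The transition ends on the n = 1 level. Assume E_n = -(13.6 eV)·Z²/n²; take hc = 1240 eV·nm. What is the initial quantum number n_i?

The photon energy is ΔE = hc/λ = 1240 / 13.51 = 91.78 eV.
With Z = 3, ΔE = 122.4 × (1/n_f² − 1/n_i²), so 1/n_f² − 1/n_i² = 0.7499.
With n_f = 1: 1/n_i² = 1/1 − 0.7499 = 0.2501, so n_i ≈ 2.00.

n_i = 2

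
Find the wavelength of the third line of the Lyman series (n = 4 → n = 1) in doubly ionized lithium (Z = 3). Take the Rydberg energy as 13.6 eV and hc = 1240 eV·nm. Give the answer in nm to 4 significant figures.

10.81 nm

The Lyman series terminates on n_f = 1; the third line has n_i = 1+3 = 4.
ΔE = 122.4 × (1/1² − 1/4²) = 114.8 eV.
λ = 1240 / 114.8 = 10.81 nm.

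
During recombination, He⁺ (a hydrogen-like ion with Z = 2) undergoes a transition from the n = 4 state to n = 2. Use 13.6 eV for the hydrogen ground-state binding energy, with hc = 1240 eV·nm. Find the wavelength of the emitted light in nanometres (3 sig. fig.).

For Z = 2 the level energies scale as Z², so the effective Rydberg energy is 13.6 × 4 = 54.40 eV.
ΔE = 54.40 × (1/2² − 1/4²) = 54.40 × 0.1875 = 10.20 eV.
λ = hc/ΔE = 1240 / 10.20 = 122 nm.

122 nm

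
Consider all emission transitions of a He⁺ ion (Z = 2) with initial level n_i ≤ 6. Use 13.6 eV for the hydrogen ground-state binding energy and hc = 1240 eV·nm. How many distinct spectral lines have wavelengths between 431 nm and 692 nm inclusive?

Enumerate all n_i → n_f pairs with 1 ≤ n_f < n_i ≤ 6 and compute λ = 1240 / [13.6·4·(1/n_f² − 1/n_i²)].
Lines falling in [431, 692] nm: 4→3 (468.9 nm), 6→4 (656.5 nm).

2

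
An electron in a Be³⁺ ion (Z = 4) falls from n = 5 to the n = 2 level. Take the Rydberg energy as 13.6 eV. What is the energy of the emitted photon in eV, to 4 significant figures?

The Bohr energies scale as Z², so for Z = 4: E_n = −217.6/n² eV.
E_5 = −217.6/25 = −8.704 eV and E_2 = −217.6/4 = −54.40 eV.
The photon energy is |E_5 − E_2| = 45.70 eV.

45.70 eV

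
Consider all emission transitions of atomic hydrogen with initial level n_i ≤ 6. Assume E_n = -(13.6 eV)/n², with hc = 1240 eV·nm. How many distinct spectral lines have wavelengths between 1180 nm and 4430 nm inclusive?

4

Enumerate all n_i → n_f pairs with 1 ≤ n_f < n_i ≤ 6 and compute λ = 1240 / [13.6·1·(1/n_f² − 1/n_i²)].
Lines falling in [1180, 4430] nm: 5→3 (1282 nm), 4→3 (1876 nm), 6→4 (2626 nm), 5→4 (4052 nm).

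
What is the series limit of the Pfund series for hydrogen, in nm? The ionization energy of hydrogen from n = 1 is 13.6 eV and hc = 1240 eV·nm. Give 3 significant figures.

2280 nm

The Pfund series has lower level n_f = 5; the series limit corresponds to n_i → ∞.
ΔE_max = 13.6 × 1 / 5² = 0.5440 eV.
λ_min = 1240 / 0.5440 = 2280 nm.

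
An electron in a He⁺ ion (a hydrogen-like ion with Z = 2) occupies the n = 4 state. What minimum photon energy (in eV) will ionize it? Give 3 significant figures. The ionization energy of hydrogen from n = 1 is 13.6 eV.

E_n = −13.6 Z²/n² = −54.40/n² eV for Z = 2.
E_4 = −54.40/16 = −3.40 eV, so ionization (to E = 0) requires 3.40 eV.

3.40 eV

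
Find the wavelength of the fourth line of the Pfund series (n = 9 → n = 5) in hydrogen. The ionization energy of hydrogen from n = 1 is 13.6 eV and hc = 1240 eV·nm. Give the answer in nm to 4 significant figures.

3297 nm

The Pfund series terminates on n_f = 5; the fourth line has n_i = 5+4 = 9.
ΔE = 13.60 × (1/5² − 1/9²) = 0.3761 eV.
λ = 1240 / 0.3761 = 3297 nm.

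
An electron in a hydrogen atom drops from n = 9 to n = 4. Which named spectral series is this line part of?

The series is set by the lower level: n_f = 4 is the Brackett series.

Brackett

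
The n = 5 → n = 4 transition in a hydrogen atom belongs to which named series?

Brackett

The series is set by the lower level: n_f = 4 is the Brackett series.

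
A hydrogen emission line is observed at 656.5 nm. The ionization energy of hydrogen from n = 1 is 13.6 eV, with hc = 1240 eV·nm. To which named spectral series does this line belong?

Balmer

ΔE = 1240/656.5 = 1.889 eV.
This matches 13.6 × (1/2² − 1/3²), so n_f = 2: the Balmer series.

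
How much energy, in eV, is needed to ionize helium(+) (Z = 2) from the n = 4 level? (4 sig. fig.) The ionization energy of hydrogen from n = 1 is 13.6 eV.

E_n = −13.6 Z²/n² = −54.40/n² eV for Z = 2.
E_4 = −54.40/16 = −3.400 eV, so ionization (to E = 0) requires 3.400 eV.

3.400 eV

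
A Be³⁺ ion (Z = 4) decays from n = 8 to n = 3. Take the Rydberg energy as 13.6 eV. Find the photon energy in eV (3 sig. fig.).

The Bohr energies scale as Z², so for Z = 4: E_n = −217.6/n² eV.
E_8 = −217.6/64 = −3.400 eV and E_3 = −217.6/9 = −24.18 eV.
The photon energy is |E_8 − E_3| = 20.8 eV.

20.8 eV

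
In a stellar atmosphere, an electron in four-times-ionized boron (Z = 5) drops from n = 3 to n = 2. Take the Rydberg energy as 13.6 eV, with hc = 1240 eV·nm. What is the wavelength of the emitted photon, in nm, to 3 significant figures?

For Z = 5 the level energies scale as Z², so the effective Rydberg energy is 13.6 × 25 = 340.0 eV.
ΔE = 340.0 × (1/2² − 1/3²) = 340.0 × 0.1389 = 47.22 eV.
λ = hc/ΔE = 1240 / 47.22 = 26.3 nm.

26.3 nm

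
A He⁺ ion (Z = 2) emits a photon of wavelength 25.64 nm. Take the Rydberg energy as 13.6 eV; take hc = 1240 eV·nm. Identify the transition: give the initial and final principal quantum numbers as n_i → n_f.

The photon energy is ΔE = hc/λ = 1240 / 25.64 = 48.36 eV.
With Z = 2, ΔE = 54.40 × (1/n_f² − 1/n_i²), so 1/n_f² − 1/n_i² = 0.8890.
Trying n_f = 1 gives 1/n_i² = 0.1110, i.e. n_i ≈ 3; this pair matches.

n_i = 3, n_f = 1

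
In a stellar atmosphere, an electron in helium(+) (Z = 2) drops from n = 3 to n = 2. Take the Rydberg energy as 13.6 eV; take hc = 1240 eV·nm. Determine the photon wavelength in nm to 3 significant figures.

164 nm

For Z = 2 the level energies scale as Z², so the effective Rydberg energy is 13.6 × 4 = 54.40 eV.
ΔE = 54.40 × (1/2² − 1/3²) = 54.40 × 0.1389 = 7.556 eV.
λ = hc/ΔE = 1240 / 7.556 = 164 nm.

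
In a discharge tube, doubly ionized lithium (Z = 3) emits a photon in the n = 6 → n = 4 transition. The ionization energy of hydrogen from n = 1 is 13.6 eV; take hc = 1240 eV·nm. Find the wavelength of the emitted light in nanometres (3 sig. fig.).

292 nm

For Z = 3 the level energies scale as Z², so the effective Rydberg energy is 13.6 × 9 = 122.4 eV.
ΔE = 122.4 × (1/4² − 1/6²) = 122.4 × 0.03472 = 4.250 eV.
λ = hc/ΔE = 1240 / 4.250 = 292 nm.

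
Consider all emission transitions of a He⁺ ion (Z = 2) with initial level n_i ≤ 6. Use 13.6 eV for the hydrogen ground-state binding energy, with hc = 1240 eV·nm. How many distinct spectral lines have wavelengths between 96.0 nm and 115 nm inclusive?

2

Enumerate all n_i → n_f pairs with 1 ≤ n_f < n_i ≤ 6 and compute λ = 1240 / [13.6·4·(1/n_f² − 1/n_i²)].
Lines falling in [96.0, 115] nm: 6→2 (102.6 nm), 5→2 (108.5 nm).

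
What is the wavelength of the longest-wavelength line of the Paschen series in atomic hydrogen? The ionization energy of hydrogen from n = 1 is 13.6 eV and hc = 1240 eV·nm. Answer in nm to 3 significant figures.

The Paschen series terminates on n_f = 3; the first line has n_i = 3+1 = 4.
ΔE = 13.60 × (1/3² − 1/4²) = 0.6611 eV.
λ = 1240 / 0.6611 = 1880 nm.

1880 nm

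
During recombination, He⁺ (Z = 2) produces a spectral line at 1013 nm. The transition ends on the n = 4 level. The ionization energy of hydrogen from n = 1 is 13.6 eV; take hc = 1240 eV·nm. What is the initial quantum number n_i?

The photon energy is ΔE = hc/λ = 1240 / 1013 = 1.224 eV.
With Z = 2, ΔE = 54.40 × (1/n_f² − 1/n_i²), so 1/n_f² − 1/n_i² = 0.02250.
With n_f = 4: 1/n_i² = 1/16 − 0.02250 = 0.04000, so n_i ≈ 5.00.

n_i = 5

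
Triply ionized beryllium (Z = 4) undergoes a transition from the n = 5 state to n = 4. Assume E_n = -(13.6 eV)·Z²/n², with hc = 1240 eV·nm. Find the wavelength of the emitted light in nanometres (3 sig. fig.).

For Z = 4 the level energies scale as Z², so the effective Rydberg energy is 13.6 × 16 = 217.6 eV.
ΔE = 217.6 × (1/4² − 1/5²) = 217.6 × 0.02250 = 4.896 eV.
λ = hc/ΔE = 1240 / 4.896 = 253 nm.

253 nm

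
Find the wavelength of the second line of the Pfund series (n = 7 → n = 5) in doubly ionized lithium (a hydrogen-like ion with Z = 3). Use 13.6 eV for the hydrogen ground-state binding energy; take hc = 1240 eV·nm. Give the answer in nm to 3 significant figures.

The Pfund series terminates on n_f = 5; the second line has n_i = 5+2 = 7.
ΔE = 122.4 × (1/5² − 1/7²) = 2.398 eV.
λ = 1240 / 2.398 = 517 nm.

517 nm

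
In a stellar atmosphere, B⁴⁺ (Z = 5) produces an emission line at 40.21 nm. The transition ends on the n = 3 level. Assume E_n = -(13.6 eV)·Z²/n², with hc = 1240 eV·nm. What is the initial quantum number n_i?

The photon energy is ΔE = hc/λ = 1240 / 40.21 = 30.84 eV.
With Z = 5, ΔE = 340.0 × (1/n_f² − 1/n_i²), so 1/n_f² − 1/n_i² = 0.09070.
With n_f = 3: 1/n_i² = 1/9 − 0.09070 = 0.02041, so n_i ≈ 7.00.

n_i = 7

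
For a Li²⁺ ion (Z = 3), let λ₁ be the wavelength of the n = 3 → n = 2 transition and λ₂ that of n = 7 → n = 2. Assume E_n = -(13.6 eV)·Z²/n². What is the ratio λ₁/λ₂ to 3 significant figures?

1.65

λ ∝ 1/ΔE ∝ 1/(1/n_f² − 1/n_i²), and the Z² and hc factors cancel in the ratio.
λ₁/λ₂ = (1/2² − 1/7²)/(1/2² − 1/3²) = 0.2296/0.1389 = 1.65.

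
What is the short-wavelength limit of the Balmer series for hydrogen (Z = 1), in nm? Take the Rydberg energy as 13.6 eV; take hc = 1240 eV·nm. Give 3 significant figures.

365 nm

The Balmer series has lower level n_f = 2; the series limit corresponds to n_i → ∞.
ΔE_max = 13.6 × 1 / 2² = 3.400 eV.
λ_min = 1240 / 3.400 = 365 nm.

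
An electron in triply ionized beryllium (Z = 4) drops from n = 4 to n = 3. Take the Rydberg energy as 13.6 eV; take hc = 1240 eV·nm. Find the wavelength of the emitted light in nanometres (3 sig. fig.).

117 nm

For Z = 4 the level energies scale as Z², so the effective Rydberg energy is 13.6 × 16 = 217.6 eV.
ΔE = 217.6 × (1/3² − 1/4²) = 217.6 × 0.04861 = 10.58 eV.
λ = hc/ΔE = 1240 / 10.58 = 117 nm.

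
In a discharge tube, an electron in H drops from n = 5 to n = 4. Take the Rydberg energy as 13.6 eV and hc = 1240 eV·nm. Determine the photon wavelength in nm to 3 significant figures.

4050 nm

ΔE = 13.60 × (1/4² − 1/5²) = 13.60 × 0.02250 = 0.3060 eV.
λ = hc/ΔE = 1240 / 0.3060 = 4050 nm.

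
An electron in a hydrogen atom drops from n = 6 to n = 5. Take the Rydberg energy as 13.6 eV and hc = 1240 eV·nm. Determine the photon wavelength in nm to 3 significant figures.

7460 nm

ΔE = 13.60 × (1/5² − 1/6²) = 13.60 × 0.01222 = 0.1662 eV.
λ = hc/ΔE = 1240 / 0.1662 = 7460 nm.
This line belongs to the Pfund series.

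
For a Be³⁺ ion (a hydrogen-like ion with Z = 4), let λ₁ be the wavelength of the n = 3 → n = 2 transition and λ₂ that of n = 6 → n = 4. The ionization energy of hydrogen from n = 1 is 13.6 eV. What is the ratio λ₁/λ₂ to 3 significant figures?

0.250

λ ∝ 1/ΔE ∝ 1/(1/n_f² − 1/n_i²), and the Z² and hc factors cancel in the ratio.
λ₁/λ₂ = (1/4² − 1/6²)/(1/2² − 1/3²) = 0.03472/0.1389 = 0.250.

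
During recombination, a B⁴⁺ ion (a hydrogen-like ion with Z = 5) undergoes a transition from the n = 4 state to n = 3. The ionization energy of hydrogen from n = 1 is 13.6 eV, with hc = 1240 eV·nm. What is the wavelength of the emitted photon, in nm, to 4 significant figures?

75.03 nm

For Z = 5 the level energies scale as Z², so the effective Rydberg energy is 13.6 × 25 = 340.0 eV.
ΔE = 340.0 × (1/3² − 1/4²) = 340.0 × 0.04861 = 16.53 eV.
λ = hc/ΔE = 1240 / 16.53 = 75.03 nm.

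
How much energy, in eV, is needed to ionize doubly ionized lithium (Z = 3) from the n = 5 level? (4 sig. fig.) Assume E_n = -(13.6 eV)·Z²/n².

E_n = −13.6 Z²/n² = −122.4/n² eV for Z = 3.
E_5 = −122.4/25 = −4.896 eV, so ionization (to E = 0) requires 4.896 eV.

4.896 eV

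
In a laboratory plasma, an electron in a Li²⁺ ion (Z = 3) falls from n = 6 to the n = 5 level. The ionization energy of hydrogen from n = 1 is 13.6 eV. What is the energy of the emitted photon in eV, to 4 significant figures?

The Bohr energies scale as Z², so for Z = 3: E_n = −122.4/n² eV.
E_6 = −122.4/36 = −3.400 eV and E_5 = −122.4/25 = −4.896 eV.
The photon energy is |E_6 − E_5| = 1.496 eV.

1.496 eV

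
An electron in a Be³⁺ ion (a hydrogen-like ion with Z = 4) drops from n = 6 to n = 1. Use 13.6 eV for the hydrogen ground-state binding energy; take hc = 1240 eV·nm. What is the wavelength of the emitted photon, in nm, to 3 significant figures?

For Z = 4 the level energies scale as Z², so the effective Rydberg energy is 13.6 × 16 = 217.6 eV.
ΔE = 217.6 × (1/1² − 1/6²) = 217.6 × 0.9722 = 211.6 eV.
λ = hc/ΔE = 1240 / 211.6 = 5.86 nm.

5.86 nm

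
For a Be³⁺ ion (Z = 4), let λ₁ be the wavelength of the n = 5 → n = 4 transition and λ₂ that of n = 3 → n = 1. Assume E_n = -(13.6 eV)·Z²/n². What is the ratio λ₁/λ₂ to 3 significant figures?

39.5

λ ∝ 1/ΔE ∝ 1/(1/n_f² − 1/n_i²), and the Z² and hc factors cancel in the ratio.
λ₁/λ₂ = (1/1² − 1/3²)/(1/4² − 1/5²) = 0.8889/0.02250 = 39.5.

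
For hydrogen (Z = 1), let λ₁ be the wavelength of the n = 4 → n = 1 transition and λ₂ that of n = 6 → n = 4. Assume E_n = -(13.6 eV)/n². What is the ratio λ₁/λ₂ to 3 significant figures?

λ ∝ 1/ΔE ∝ 1/(1/n_f² − 1/n_i²), and the Z² and hc factors cancel in the ratio.
λ₁/λ₂ = (1/4² − 1/6²)/(1/1² − 1/4²) = 0.03472/0.9375 = 0.0370.

0.0370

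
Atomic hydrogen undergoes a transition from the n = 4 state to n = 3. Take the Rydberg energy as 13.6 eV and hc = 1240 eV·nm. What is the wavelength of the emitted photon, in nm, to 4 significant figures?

1876 nm

ΔE = 13.60 × (1/3² − 1/4²) = 13.60 × 0.04861 = 0.6611 eV.
λ = hc/ΔE = 1240 / 0.6611 = 1876 nm.
This line belongs to the Paschen series.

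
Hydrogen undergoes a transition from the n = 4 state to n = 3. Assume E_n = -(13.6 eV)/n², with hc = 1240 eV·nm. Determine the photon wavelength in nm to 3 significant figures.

1880 nm

ΔE = 13.60 × (1/3² − 1/4²) = 13.60 × 0.04861 = 0.6611 eV.
λ = hc/ΔE = 1240 / 0.6611 = 1880 nm.
This line belongs to the Paschen series.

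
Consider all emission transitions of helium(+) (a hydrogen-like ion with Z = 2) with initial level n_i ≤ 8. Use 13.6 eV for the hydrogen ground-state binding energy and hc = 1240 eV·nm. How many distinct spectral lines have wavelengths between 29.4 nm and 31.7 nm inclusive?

Enumerate all n_i → n_f pairs with 1 ≤ n_f < n_i ≤ 8 and compute λ = 1240 / [13.6·4·(1/n_f² − 1/n_i²)].
Lines falling in [29.4, 31.7] nm: 2→1 (30.39 nm).

1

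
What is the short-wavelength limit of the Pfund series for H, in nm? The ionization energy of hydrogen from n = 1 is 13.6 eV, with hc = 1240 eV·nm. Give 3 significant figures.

2280 nm

The Pfund series has lower level n_f = 5; the series limit corresponds to n_i → ∞.
ΔE_max = 13.6 × 1 / 5² = 0.5440 eV.
λ_min = 1240 / 0.5440 = 2280 nm.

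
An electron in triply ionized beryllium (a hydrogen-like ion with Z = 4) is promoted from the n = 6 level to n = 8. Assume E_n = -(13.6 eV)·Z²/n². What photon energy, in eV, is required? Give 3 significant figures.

The Bohr energies scale as Z², so for Z = 4: E_n = −217.6/n² eV.
E_8 = −217.6/64 = −3.400 eV and E_6 = −217.6/36 = −6.044 eV.
The photon energy is |E_8 − E_6| = 2.64 eV.

2.64 eV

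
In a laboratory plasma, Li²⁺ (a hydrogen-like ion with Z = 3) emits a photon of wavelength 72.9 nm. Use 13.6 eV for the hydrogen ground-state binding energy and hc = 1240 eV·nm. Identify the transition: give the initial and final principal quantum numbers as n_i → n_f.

n_i = 3, n_f = 2

The photon energy is ΔE = hc/λ = 1240 / 72.9 = 17.01 eV.
With Z = 3, ΔE = 122.4 × (1/n_f² − 1/n_i²), so 1/n_f² − 1/n_i² = 0.1390.
Trying n_f = 2 gives 1/n_i² = 0.1110, i.e. n_i ≈ 3; this pair matches.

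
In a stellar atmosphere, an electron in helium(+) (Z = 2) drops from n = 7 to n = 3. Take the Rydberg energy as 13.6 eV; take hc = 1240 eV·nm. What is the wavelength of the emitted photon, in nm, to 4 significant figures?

251.3 nm

For Z = 2 the level energies scale as Z², so the effective Rydberg energy is 13.6 × 4 = 54.40 eV.
ΔE = 54.40 × (1/3² − 1/7²) = 54.40 × 0.09070 = 4.934 eV.
λ = hc/ΔE = 1240 / 4.934 = 251.3 nm.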